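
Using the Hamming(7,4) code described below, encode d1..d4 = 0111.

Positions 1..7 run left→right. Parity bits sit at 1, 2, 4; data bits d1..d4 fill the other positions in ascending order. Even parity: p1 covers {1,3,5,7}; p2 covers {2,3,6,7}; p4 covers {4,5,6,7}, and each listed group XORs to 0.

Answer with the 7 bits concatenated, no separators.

0001111

Place data at non-parity positions: p1 p2 0 p4 1 1 1
p1 (pos 1,3,5,7): XOR of data positions = 0⊕1⊕1 = 0
p2 (pos 2,3,6,7): XOR of data positions = 0⊕1⊕1 = 0
p4 (pos 4,5,6,7): XOR of data positions = 1⊕1⊕1 = 1
Codeword: 0001111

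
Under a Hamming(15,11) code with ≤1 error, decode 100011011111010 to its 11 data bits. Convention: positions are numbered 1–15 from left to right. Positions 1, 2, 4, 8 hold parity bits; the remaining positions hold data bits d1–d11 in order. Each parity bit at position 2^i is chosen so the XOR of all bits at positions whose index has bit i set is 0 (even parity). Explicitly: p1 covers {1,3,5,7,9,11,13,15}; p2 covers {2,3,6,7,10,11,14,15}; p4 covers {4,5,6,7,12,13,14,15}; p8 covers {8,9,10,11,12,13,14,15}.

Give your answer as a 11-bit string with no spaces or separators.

01101111010

s1 (pos 1,3,5,7,9,11,13,15): 1⊕0⊕1⊕0⊕1⊕1⊕0⊕0 = 0
s2 (pos 2,3,6,7,10,11,14,15): 0⊕0⊕1⊕0⊕1⊕1⊕1⊕0 = 0
s4 (pos 4,5,6,7,12,13,14,15): 0⊕1⊕1⊕0⊕1⊕0⊕1⊕0 = 0
s8 (pos 8,9,10,11,12,13,14,15): 1⊕1⊕1⊕1⊕1⊕0⊕1⊕0 = 0
Syndrome s8…s1 = 0000 → no error.
Read data bits from positions 3,5,6,7,9,10,11,12,13,14,15: 01101111010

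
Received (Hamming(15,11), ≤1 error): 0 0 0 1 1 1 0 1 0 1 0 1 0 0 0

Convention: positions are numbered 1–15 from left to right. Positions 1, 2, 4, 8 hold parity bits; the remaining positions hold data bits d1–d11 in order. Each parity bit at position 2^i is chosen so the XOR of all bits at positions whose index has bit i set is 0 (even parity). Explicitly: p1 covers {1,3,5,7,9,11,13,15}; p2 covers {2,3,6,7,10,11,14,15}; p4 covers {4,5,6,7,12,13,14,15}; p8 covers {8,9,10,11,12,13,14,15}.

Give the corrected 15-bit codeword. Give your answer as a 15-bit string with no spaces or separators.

000111011101000

s1 (pos 1,3,5,7,9,11,13,15): 0⊕0⊕1⊕0⊕0⊕0⊕0⊕0 = 1
s2 (pos 2,3,6,7,10,11,14,15): 0⊕0⊕1⊕0⊕1⊕0⊕0⊕0 = 0
s4 (pos 4,5,6,7,12,13,14,15): 1⊕1⊕1⊕0⊕1⊕0⊕0⊕0 = 0
s8 (pos 8,9,10,11,12,13,14,15): 1⊕0⊕1⊕0⊕1⊕0⊕0⊕0 = 1
Syndrome s8…s1 = 1001 → error at position 9.
Flip position 9: 000111010101000 → 000111011101000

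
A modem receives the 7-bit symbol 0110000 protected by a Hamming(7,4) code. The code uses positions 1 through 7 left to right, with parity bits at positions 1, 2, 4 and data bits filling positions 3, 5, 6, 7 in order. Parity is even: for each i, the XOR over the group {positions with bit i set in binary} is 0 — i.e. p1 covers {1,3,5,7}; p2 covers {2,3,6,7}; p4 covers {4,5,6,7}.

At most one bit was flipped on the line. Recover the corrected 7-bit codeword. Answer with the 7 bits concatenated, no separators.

s1 (pos 1,3,5,7): 0⊕1⊕0⊕0 = 1
s2 (pos 2,3,6,7): 1⊕1⊕0⊕0 = 0
s4 (pos 4,5,6,7): 0⊕0⊕0⊕0 = 0
Syndrome s4…s1 = 001 → error at position 1.
Flip position 1: 0110000 → 1110000

1110000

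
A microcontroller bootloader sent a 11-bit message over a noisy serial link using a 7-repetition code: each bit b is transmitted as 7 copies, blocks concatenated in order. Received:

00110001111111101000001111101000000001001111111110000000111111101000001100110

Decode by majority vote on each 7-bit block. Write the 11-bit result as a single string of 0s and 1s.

01010010101

Block 1 (0011000): 2 ones → 0
Block 2 (1111111): 7 ones → 1
Block 3 (1010000): 2 ones → 0
Block 4 (0111110): 5 ones → 1
Block 5 (1000000): 1 one → 0
Block 6 (0010011): 3 ones → 0
Block 7 (1111111): 7 ones → 1
Block 8 (0000000): 0 ones → 0
Block 9 (1111111): 7 ones → 1
Block 10 (0100000): 1 one → 0
Block 11 (1100110): 4 ones → 1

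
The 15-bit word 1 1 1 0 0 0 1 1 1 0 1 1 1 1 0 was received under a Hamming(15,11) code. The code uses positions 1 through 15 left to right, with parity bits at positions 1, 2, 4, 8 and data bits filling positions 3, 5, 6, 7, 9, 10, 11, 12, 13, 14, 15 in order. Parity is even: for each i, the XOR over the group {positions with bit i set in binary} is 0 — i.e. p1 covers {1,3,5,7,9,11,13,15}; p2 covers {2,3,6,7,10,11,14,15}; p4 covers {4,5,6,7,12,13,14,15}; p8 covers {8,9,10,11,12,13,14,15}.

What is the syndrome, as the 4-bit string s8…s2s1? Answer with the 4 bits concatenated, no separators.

0010

s1 (pos 1,3,5,7,9,11,13,15): 1⊕1⊕0⊕1⊕1⊕1⊕1⊕0 = 0
s2 (pos 2,3,6,7,10,11,14,15): 1⊕1⊕0⊕1⊕0⊕1⊕1⊕0 = 1
s4 (pos 4,5,6,7,12,13,14,15): 0⊕0⊕0⊕1⊕1⊕1⊕1⊕0 = 0
s8 (pos 8,9,10,11,12,13,14,15): 1⊕1⊕0⊕1⊕1⊕1⊕1⊕0 = 0
Syndrome s8…s1 = 0010 → error at position 2.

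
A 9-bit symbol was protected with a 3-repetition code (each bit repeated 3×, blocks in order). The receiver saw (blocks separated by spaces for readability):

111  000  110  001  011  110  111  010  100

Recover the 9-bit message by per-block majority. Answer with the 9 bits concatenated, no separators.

101011100

Block 1 (111): 3 ones → 1
Block 2 (000): 0 ones → 0
Block 3 (110): 2 ones → 1
Block 4 (001): 1 one → 0
Block 5 (011): 2 ones → 1
Block 6 (110): 2 ones → 1
Block 7 (111): 3 ones → 1
Block 8 (010): 1 one → 0
Block 9 (100): 1 one → 0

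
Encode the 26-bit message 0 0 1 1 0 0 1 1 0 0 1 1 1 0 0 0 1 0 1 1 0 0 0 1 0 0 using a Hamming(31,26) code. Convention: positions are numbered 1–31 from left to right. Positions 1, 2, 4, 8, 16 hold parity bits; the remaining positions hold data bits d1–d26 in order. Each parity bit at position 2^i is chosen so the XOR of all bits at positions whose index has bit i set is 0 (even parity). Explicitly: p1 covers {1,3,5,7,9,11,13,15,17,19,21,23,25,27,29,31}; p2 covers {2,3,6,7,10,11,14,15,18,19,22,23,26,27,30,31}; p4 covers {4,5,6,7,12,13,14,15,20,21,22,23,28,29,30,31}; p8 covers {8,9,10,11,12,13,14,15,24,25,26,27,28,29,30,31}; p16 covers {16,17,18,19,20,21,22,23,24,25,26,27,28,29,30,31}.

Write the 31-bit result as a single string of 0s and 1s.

0000011000110010110001011000100

Place data at non-parity positions: p1 p2 0 p4 0 1 1 p8 0 0 1 1 0 0 1 p16 1 1 0 0 0 1 0 1 1 0 0 0 1 0 0
p1 (pos 1,3,5,7,9,11,13,15,17,19,21,23,25,27,29,31): XOR of data positions = 0⊕0⊕1⊕0⊕1⊕0⊕1⊕1⊕0⊕0⊕0⊕1⊕0⊕1⊕0 = 0
p2 (pos 2,3,6,7,10,11,14,15,18,19,22,23,26,27,30,31): XOR of data positions = 0⊕1⊕1⊕0⊕1⊕0⊕1⊕1⊕0⊕1⊕0⊕0⊕0⊕0⊕0 = 0
p4 (pos 4,5,6,7,12,13,14,15,20,21,22,23,28,29,30,31): XOR of data positions = 0⊕1⊕1⊕1⊕0⊕0⊕1⊕0⊕0⊕1⊕0⊕0⊕1⊕0⊕0 = 0
p8 (pos 8,9,10,11,12,13,14,15,24,25,26,27,28,29,30,31): XOR of data positions = 0⊕0⊕1⊕1⊕0⊕0⊕1⊕1⊕1⊕0⊕0⊕0⊕1⊕0⊕0 = 0
p16 (pos 16,17,18,19,20,21,22,23,24,25,26,27,28,29,30,31): XOR of data positions = 1⊕1⊕0⊕0⊕0⊕1⊕0⊕1⊕1⊕0⊕0⊕0⊕1⊕0⊕0 = 0
Codeword: 0000011000110010110001011000100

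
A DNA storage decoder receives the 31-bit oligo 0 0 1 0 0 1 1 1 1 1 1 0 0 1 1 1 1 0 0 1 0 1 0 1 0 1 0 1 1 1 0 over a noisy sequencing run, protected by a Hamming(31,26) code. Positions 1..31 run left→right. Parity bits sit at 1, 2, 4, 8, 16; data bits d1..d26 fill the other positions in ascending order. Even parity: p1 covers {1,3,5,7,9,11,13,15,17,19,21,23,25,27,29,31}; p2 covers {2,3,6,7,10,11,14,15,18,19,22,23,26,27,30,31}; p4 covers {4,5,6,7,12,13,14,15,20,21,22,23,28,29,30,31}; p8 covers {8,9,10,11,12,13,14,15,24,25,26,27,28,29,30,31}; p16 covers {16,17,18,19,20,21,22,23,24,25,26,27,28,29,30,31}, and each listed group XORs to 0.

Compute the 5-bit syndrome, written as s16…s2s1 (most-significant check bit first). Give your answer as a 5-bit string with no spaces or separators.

11101

s1 (pos 1,3,5,7,9,11,13,15,17,19,21,23,25,27,29,31): 0⊕1⊕0⊕1⊕1⊕1⊕0⊕1⊕1⊕0⊕0⊕0⊕0⊕0⊕1⊕0 = 1
s2 (pos 2,3,6,7,10,11,14,15,18,19,22,23,26,27,30,31): 0⊕1⊕1⊕1⊕1⊕1⊕1⊕1⊕0⊕0⊕1⊕0⊕1⊕0⊕1⊕0 = 0
s4 (pos 4,5,6,7,12,13,14,15,20,21,22,23,28,29,30,31): 0⊕0⊕1⊕1⊕0⊕0⊕1⊕1⊕1⊕0⊕1⊕0⊕1⊕1⊕1⊕0 = 1
s8 (pos 8,9,10,11,12,13,14,15,24,25,26,27,28,29,30,31): 1⊕1⊕1⊕1⊕0⊕0⊕1⊕1⊕1⊕0⊕1⊕0⊕1⊕1⊕1⊕0 = 1
s16 (pos 16,17,18,19,20,21,22,23,24,25,26,27,28,29,30,31): 1⊕1⊕0⊕0⊕1⊕0⊕1⊕0⊕1⊕0⊕1⊕0⊕1⊕1⊕1⊕0 = 1
Syndrome s16…s1 = 11101 → error at position 29.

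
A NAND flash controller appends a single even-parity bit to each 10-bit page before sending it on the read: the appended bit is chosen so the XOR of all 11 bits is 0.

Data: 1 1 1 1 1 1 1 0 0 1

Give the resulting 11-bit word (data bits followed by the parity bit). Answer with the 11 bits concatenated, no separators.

XOR of the 10 data bits: 1⊕1⊕1⊕1⊕1⊕1⊕1⊕0⊕0⊕1 = 0
Parity bit = 0 (so all 11 bits XOR to 0).

11111110010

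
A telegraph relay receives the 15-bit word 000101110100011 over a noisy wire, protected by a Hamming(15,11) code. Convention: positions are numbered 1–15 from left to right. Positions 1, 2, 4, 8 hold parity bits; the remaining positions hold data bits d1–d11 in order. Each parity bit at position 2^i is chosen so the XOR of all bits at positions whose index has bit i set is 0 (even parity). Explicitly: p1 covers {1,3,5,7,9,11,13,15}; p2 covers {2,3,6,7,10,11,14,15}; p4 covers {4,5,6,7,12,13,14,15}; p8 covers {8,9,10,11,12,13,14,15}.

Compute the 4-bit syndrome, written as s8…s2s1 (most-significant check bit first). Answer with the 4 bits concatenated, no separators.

0110

s1 (pos 1,3,5,7,9,11,13,15): 0⊕0⊕0⊕1⊕0⊕0⊕0⊕1 = 0
s2 (pos 2,3,6,7,10,11,14,15): 0⊕0⊕1⊕1⊕1⊕0⊕1⊕1 = 1
s4 (pos 4,5,6,7,12,13,14,15): 1⊕0⊕1⊕1⊕0⊕0⊕1⊕1 = 1
s8 (pos 8,9,10,11,12,13,14,15): 1⊕0⊕1⊕0⊕0⊕0⊕1⊕1 = 0
Syndrome s8…s1 = 0110 → error at position 6.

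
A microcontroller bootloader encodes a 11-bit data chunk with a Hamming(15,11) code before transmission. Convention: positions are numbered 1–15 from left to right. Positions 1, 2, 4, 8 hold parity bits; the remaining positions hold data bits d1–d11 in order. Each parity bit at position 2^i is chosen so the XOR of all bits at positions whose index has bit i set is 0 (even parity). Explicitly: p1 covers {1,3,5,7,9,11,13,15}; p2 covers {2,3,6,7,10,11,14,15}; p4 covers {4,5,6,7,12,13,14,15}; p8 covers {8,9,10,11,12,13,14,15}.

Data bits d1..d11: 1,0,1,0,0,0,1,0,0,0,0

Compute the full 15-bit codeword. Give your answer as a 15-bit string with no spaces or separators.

Place data at non-parity positions: p1 p2 1 p4 0 1 0 p8 0 0 1 0 0 0 0
p1 (pos 1,3,5,7,9,11,13,15): XOR of data positions = 1⊕0⊕0⊕0⊕1⊕0⊕0 = 0
p2 (pos 2,3,6,7,10,11,14,15): XOR of data positions = 1⊕1⊕0⊕0⊕1⊕0⊕0 = 1
p4 (pos 4,5,6,7,12,13,14,15): XOR of data positions = 0⊕1⊕0⊕0⊕0⊕0⊕0 = 1
p8 (pos 8,9,10,11,12,13,14,15): XOR of data positions = 0⊕0⊕1⊕0⊕0⊕0⊕0 = 1
Codeword: 011101010010000

011101010010000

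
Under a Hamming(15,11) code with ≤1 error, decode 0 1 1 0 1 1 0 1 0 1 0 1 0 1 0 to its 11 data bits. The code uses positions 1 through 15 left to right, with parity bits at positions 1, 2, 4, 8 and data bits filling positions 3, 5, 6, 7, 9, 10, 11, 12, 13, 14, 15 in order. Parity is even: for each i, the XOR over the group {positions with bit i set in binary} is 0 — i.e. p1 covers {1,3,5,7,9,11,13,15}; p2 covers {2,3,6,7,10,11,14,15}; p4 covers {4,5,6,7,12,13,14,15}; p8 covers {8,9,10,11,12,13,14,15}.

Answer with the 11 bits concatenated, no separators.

11100101010

s1 (pos 1,3,5,7,9,11,13,15): 0⊕1⊕1⊕0⊕0⊕0⊕0⊕0 = 0
s2 (pos 2,3,6,7,10,11,14,15): 1⊕1⊕1⊕0⊕1⊕0⊕1⊕0 = 1
s4 (pos 4,5,6,7,12,13,14,15): 0⊕1⊕1⊕0⊕1⊕0⊕1⊕0 = 0
s8 (pos 8,9,10,11,12,13,14,15): 1⊕0⊕1⊕0⊕1⊕0⊕1⊕0 = 0
Syndrome s8…s1 = 0010 → error at position 2.
Flip position 2: 011011010101010 → 001011010101010
Read data bits from positions 3,5,6,7,9,10,11,12,13,14,15: 11100101010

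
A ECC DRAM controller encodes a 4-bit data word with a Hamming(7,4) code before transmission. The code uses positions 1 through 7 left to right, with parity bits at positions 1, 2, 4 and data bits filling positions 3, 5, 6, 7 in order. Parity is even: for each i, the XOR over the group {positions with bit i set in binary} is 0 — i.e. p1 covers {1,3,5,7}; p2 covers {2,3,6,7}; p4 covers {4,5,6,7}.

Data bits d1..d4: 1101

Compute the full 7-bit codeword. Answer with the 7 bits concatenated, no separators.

Place data at non-parity positions: p1 p2 1 p4 1 0 1
p1 (pos 1,3,5,7): XOR of data positions = 1⊕1⊕1 = 1
p2 (pos 2,3,6,7): XOR of data positions = 1⊕0⊕1 = 0
p4 (pos 4,5,6,7): XOR of data positions = 1⊕0⊕1 = 0
Codeword: 1010101

1010101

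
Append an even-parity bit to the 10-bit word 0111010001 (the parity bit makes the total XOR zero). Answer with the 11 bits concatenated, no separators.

01110100011

XOR of the 10 data bits: 0⊕1⊕1⊕1⊕0⊕1⊕0⊕0⊕0⊕1 = 1
Parity bit = 1 (so all 11 bits XOR to 0).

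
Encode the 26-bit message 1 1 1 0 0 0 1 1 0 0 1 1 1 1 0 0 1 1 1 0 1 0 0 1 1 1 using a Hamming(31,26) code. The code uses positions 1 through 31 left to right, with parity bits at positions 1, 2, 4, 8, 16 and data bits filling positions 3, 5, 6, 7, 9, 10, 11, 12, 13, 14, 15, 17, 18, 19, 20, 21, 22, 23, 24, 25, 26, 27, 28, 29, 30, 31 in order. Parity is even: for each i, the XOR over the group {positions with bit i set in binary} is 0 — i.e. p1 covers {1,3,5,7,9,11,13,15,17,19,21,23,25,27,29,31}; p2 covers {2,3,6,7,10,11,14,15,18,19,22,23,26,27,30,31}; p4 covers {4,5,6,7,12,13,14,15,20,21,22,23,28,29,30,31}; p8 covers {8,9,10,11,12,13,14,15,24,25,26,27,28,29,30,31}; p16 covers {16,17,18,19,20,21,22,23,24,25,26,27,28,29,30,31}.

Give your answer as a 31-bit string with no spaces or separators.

Place data at non-parity positions: p1 p2 1 p4 1 1 0 p8 0 0 1 1 0 0 1 p16 1 1 1 0 0 1 1 1 0 1 0 0 1 1 1
p1 (pos 1,3,5,7,9,11,13,15,17,19,21,23,25,27,29,31): XOR of data positions = 1⊕1⊕0⊕0⊕1⊕0⊕1⊕1⊕1⊕0⊕1⊕0⊕0⊕1⊕1 = 1
p2 (pos 2,3,6,7,10,11,14,15,18,19,22,23,26,27,30,31): XOR of data positions = 1⊕1⊕0⊕0⊕1⊕0⊕1⊕1⊕1⊕1⊕1⊕1⊕0⊕1⊕1 = 1
p4 (pos 4,5,6,7,12,13,14,15,20,21,22,23,28,29,30,31): XOR of data positions = 1⊕1⊕0⊕1⊕0⊕0⊕1⊕0⊕0⊕1⊕1⊕0⊕1⊕1⊕1 = 1
p8 (pos 8,9,10,11,12,13,14,15,24,25,26,27,28,29,30,31): XOR of data positions = 0⊕0⊕1⊕1⊕0⊕0⊕1⊕1⊕0⊕1⊕0⊕0⊕1⊕1⊕1 = 0
p16 (pos 16,17,18,19,20,21,22,23,24,25,26,27,28,29,30,31): XOR of data positions = 1⊕1⊕1⊕0⊕0⊕1⊕1⊕1⊕0⊕1⊕0⊕0⊕1⊕1⊕1 = 0
Codeword: 1111110000110010111001110100111

1111110000110010111001110100111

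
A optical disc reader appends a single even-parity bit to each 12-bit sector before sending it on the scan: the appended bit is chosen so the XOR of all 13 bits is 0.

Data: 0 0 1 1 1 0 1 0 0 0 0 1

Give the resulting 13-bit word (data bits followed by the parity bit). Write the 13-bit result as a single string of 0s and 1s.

0011101000011

XOR of the 12 data bits: 0⊕0⊕1⊕1⊕1⊕0⊕1⊕0⊕0⊕0⊕0⊕1 = 1
Parity bit = 1 (so all 13 bits XOR to 0).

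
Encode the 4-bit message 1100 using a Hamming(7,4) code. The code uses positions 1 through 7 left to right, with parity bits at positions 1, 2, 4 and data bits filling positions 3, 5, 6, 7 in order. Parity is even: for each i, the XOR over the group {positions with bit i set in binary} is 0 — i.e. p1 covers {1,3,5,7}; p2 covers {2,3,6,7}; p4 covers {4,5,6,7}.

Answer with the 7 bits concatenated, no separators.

Place data at non-parity positions: p1 p2 1 p4 1 0 0
p1 (pos 1,3,5,7): XOR of data positions = 1⊕1⊕0 = 0
p2 (pos 2,3,6,7): XOR of data positions = 1⊕0⊕0 = 1
p4 (pos 4,5,6,7): XOR of data positions = 1⊕0⊕0 = 1
Codeword: 0111100

0111100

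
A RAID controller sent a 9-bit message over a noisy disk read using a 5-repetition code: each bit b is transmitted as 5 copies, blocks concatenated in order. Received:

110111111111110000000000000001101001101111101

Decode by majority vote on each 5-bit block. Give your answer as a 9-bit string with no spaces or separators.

Block 1 (11011): 4 ones → 1
Block 2 (11111): 5 ones → 1
Block 3 (11110): 4 ones → 1
Block 4 (00000): 0 ones → 0
Block 5 (00000): 0 ones → 0
Block 6 (00001): 1 one → 0
Block 7 (10100): 2 ones → 0
Block 8 (11011): 4 ones → 1
Block 9 (11101): 4 ones → 1

111000011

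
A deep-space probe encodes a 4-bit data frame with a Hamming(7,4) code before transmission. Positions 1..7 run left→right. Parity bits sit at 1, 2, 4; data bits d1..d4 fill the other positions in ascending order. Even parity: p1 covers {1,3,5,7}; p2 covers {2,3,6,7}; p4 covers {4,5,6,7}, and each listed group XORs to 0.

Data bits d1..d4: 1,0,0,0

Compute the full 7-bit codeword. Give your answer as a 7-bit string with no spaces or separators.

Place data at non-parity positions: p1 p2 1 p4 0 0 0
p1 (pos 1,3,5,7): XOR of data positions = 1⊕0⊕0 = 1
p2 (pos 2,3,6,7): XOR of data positions = 1⊕0⊕0 = 1
p4 (pos 4,5,6,7): XOR of data positions = 0⊕0⊕0 = 0
Codeword: 1110000

1110000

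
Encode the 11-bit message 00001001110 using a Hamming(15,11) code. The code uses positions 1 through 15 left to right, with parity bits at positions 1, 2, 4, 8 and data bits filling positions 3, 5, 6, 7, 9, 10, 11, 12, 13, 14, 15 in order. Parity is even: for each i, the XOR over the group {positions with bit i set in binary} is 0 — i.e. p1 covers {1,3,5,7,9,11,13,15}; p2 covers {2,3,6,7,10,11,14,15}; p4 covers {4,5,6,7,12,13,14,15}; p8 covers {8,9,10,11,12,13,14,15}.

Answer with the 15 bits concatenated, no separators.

010100001001110

Place data at non-parity positions: p1 p2 0 p4 0 0 0 p8 1 0 0 1 1 1 0
p1 (pos 1,3,5,7,9,11,13,15): XOR of data positions = 0⊕0⊕0⊕1⊕0⊕1⊕0 = 0
p2 (pos 2,3,6,7,10,11,14,15): XOR of data positions = 0⊕0⊕0⊕0⊕0⊕1⊕0 = 1
p4 (pos 4,5,6,7,12,13,14,15): XOR of data positions = 0⊕0⊕0⊕1⊕1⊕1⊕0 = 1
p8 (pos 8,9,10,11,12,13,14,15): XOR of data positions = 1⊕0⊕0⊕1⊕1⊕1⊕0 = 0
Codeword: 010100001001110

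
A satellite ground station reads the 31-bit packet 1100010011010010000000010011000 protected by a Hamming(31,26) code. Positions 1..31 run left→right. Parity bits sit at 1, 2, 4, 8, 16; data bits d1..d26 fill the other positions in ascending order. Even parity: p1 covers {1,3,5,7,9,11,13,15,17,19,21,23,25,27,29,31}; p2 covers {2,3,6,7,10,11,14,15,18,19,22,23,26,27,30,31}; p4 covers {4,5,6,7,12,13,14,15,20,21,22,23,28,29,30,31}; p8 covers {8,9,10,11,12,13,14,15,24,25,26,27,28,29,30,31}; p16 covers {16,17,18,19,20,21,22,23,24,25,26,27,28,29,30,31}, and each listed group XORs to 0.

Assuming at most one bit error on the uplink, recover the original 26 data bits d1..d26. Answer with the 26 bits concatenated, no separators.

s1 (pos 1,3,5,7,9,11,13,15,17,19,21,23,25,27,29,31): 1⊕0⊕0⊕0⊕1⊕0⊕0⊕1⊕0⊕0⊕0⊕0⊕0⊕1⊕0⊕0 = 0
s2 (pos 2,3,6,7,10,11,14,15,18,19,22,23,26,27,30,31): 1⊕0⊕1⊕0⊕1⊕0⊕0⊕1⊕0⊕0⊕0⊕0⊕0⊕1⊕0⊕0 = 1
s4 (pos 4,5,6,7,12,13,14,15,20,21,22,23,28,29,30,31): 0⊕0⊕1⊕0⊕1⊕0⊕0⊕1⊕0⊕0⊕0⊕0⊕1⊕0⊕0⊕0 = 0
s8 (pos 8,9,10,11,12,13,14,15,24,25,26,27,28,29,30,31): 0⊕1⊕1⊕0⊕1⊕0⊕0⊕1⊕1⊕0⊕0⊕1⊕1⊕0⊕0⊕0 = 1
s16 (pos 16,17,18,19,20,21,22,23,24,25,26,27,28,29,30,31): 0⊕0⊕0⊕0⊕0⊕0⊕0⊕0⊕1⊕0⊕0⊕1⊕1⊕0⊕0⊕0 = 1
Syndrome s16…s1 = 11010 → error at position 26.
Flip position 26: 1100010011010010000000010011000 → 1100010011010010000000010111000
Read data bits from positions 3,5,6,7,9,10,11,12,13,14,15,17,18,19,20,21,22,23,24,25,26,27,28,29,30,31: 00101101001000000010111000

00101101001000000010111000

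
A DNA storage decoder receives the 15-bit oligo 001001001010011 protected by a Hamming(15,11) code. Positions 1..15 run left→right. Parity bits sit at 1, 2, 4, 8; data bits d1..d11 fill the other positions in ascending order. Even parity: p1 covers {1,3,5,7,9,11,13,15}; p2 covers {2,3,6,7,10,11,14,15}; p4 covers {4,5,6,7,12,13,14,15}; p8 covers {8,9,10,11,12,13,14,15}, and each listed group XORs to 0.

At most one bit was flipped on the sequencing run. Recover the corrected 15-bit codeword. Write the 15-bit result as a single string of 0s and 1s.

s1 (pos 1,3,5,7,9,11,13,15): 0⊕1⊕0⊕0⊕1⊕1⊕0⊕1 = 0
s2 (pos 2,3,6,7,10,11,14,15): 0⊕1⊕1⊕0⊕0⊕1⊕1⊕1 = 1
s4 (pos 4,5,6,7,12,13,14,15): 0⊕0⊕1⊕0⊕0⊕0⊕1⊕1 = 1
s8 (pos 8,9,10,11,12,13,14,15): 0⊕1⊕0⊕1⊕0⊕0⊕1⊕1 = 0
Syndrome s8…s1 = 0110 → error at position 6.
Flip position 6: 001001001010011 → 001000001010011

001000001010011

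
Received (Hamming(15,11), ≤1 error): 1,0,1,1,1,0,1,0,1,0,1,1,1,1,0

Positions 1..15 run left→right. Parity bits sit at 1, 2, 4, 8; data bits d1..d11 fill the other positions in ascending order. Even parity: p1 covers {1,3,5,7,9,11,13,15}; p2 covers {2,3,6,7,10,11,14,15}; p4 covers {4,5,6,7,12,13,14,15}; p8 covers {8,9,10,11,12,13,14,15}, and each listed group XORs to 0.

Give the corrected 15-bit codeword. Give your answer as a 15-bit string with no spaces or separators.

s1 (pos 1,3,5,7,9,11,13,15): 1⊕1⊕1⊕1⊕1⊕1⊕1⊕0 = 1
s2 (pos 2,3,6,7,10,11,14,15): 0⊕1⊕0⊕1⊕0⊕1⊕1⊕0 = 0
s4 (pos 4,5,6,7,12,13,14,15): 1⊕1⊕0⊕1⊕1⊕1⊕1⊕0 = 0
s8 (pos 8,9,10,11,12,13,14,15): 0⊕1⊕0⊕1⊕1⊕1⊕1⊕0 = 1
Syndrome s8…s1 = 1001 → error at position 9.
Flip position 9: 101110101011110 → 101110100011110

101110100011110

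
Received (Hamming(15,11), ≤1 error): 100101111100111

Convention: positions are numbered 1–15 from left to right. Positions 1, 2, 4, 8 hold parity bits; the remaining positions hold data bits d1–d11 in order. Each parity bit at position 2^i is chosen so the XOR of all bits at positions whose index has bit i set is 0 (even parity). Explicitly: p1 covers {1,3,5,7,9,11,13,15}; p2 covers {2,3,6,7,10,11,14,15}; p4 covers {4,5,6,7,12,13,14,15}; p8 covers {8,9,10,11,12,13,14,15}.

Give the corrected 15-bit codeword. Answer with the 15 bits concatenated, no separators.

s1 (pos 1,3,5,7,9,11,13,15): 1⊕0⊕0⊕1⊕1⊕0⊕1⊕1 = 1
s2 (pos 2,3,6,7,10,11,14,15): 0⊕0⊕1⊕1⊕1⊕0⊕1⊕1 = 1
s4 (pos 4,5,6,7,12,13,14,15): 1⊕0⊕1⊕1⊕0⊕1⊕1⊕1 = 0
s8 (pos 8,9,10,11,12,13,14,15): 1⊕1⊕1⊕0⊕0⊕1⊕1⊕1 = 0
Syndrome s8…s1 = 0011 → error at position 3.
Flip position 3: 100101111100111 → 101101111100111

101101111100111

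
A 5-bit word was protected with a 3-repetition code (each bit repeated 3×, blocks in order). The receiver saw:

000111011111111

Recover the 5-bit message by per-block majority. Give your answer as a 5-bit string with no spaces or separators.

01111

Block 1 (000): 0 ones → 0
Block 2 (111): 3 ones → 1
Block 3 (011): 2 ones → 1
Block 4 (111): 3 ones → 1
Block 5 (111): 3 ones → 1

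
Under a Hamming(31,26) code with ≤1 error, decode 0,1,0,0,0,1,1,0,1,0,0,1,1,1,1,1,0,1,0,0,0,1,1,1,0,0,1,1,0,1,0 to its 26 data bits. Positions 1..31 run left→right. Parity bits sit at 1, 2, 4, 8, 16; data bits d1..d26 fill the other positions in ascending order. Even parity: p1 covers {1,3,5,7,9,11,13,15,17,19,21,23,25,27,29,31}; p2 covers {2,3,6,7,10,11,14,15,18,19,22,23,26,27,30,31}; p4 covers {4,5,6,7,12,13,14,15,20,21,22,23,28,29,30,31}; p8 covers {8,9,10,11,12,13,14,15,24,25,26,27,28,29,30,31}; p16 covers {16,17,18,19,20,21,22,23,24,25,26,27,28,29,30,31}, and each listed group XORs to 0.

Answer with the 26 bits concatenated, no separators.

s1 (pos 1,3,5,7,9,11,13,15,17,19,21,23,25,27,29,31): 0⊕0⊕0⊕1⊕1⊕0⊕1⊕1⊕0⊕0⊕0⊕1⊕0⊕1⊕0⊕0 = 0
s2 (pos 2,3,6,7,10,11,14,15,18,19,22,23,26,27,30,31): 1⊕0⊕1⊕1⊕0⊕0⊕1⊕1⊕1⊕0⊕1⊕1⊕0⊕1⊕1⊕0 = 0
s4 (pos 4,5,6,7,12,13,14,15,20,21,22,23,28,29,30,31): 0⊕0⊕1⊕1⊕1⊕1⊕1⊕1⊕0⊕0⊕1⊕1⊕1⊕0⊕1⊕0 = 0
s8 (pos 8,9,10,11,12,13,14,15,24,25,26,27,28,29,30,31): 0⊕1⊕0⊕0⊕1⊕1⊕1⊕1⊕1⊕0⊕0⊕1⊕1⊕0⊕1⊕0 = 1
s16 (pos 16,17,18,19,20,21,22,23,24,25,26,27,28,29,30,31): 1⊕0⊕1⊕0⊕0⊕0⊕1⊕1⊕1⊕0⊕0⊕1⊕1⊕0⊕1⊕0 = 0
Syndrome s16…s1 = 01000 → error at position 8.
Flip position 8: 0100011010011111010001110011010 → 0100011110011111010001110011010
Read data bits from positions 3,5,6,7,9,10,11,12,13,14,15,17,18,19,20,21,22,23,24,25,26,27,28,29,30,31: 00111001111010001110011010

00111001111010001110011010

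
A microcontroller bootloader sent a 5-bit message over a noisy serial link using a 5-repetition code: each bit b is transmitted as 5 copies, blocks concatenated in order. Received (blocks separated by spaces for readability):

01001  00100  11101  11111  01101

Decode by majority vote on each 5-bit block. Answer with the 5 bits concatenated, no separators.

Block 1 (01001): 2 ones → 0
Block 2 (00100): 1 one → 0
Block 3 (11101): 4 ones → 1
Block 4 (11111): 5 ones → 1
Block 5 (01101): 3 ones → 1

00111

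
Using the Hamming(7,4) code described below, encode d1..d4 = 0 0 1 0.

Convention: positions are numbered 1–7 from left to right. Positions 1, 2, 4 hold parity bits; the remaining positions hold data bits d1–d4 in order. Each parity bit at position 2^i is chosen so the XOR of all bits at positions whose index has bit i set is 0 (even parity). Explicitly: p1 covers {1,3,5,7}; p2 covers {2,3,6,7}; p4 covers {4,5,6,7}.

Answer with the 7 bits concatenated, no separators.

Place data at non-parity positions: p1 p2 0 p4 0 1 0
p1 (pos 1,3,5,7): XOR of data positions = 0⊕0⊕0 = 0
p2 (pos 2,3,6,7): XOR of data positions = 0⊕1⊕0 = 1
p4 (pos 4,5,6,7): XOR of data positions = 0⊕1⊕0 = 1
Codeword: 0101010

0101010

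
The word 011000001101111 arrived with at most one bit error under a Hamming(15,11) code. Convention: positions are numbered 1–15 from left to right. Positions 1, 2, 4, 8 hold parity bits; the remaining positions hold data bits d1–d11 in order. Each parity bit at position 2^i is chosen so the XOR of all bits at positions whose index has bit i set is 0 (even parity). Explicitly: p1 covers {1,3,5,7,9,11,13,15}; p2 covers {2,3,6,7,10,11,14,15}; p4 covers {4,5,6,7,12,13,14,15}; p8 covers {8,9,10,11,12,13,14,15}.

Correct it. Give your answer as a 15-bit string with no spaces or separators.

001000001101111

s1 (pos 1,3,5,7,9,11,13,15): 0⊕1⊕0⊕0⊕1⊕0⊕1⊕1 = 0
s2 (pos 2,3,6,7,10,11,14,15): 1⊕1⊕0⊕0⊕1⊕0⊕1⊕1 = 1
s4 (pos 4,5,6,7,12,13,14,15): 0⊕0⊕0⊕0⊕1⊕1⊕1⊕1 = 0
s8 (pos 8,9,10,11,12,13,14,15): 0⊕1⊕1⊕0⊕1⊕1⊕1⊕1 = 0
Syndrome s8…s1 = 0010 → error at position 2.
Flip position 2: 011000001101111 → 001000001101111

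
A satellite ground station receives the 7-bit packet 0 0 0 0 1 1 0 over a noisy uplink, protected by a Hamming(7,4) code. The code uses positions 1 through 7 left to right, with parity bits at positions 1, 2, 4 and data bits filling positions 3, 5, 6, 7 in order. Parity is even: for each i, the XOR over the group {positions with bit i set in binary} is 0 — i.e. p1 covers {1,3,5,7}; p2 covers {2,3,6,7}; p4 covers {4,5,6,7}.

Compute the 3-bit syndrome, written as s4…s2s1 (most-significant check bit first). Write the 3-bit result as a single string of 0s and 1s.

s1 (pos 1,3,5,7): 0⊕0⊕1⊕0 = 1
s2 (pos 2,3,6,7): 0⊕0⊕1⊕0 = 1
s4 (pos 4,5,6,7): 0⊕1⊕1⊕0 = 0
Syndrome s4…s1 = 011 → error at position 3.

011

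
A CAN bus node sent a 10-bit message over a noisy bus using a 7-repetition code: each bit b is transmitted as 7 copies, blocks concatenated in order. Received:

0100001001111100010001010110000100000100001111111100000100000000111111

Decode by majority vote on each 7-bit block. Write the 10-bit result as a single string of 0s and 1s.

Block 1 (0100001): 2 ones → 0
Block 2 (0011111): 5 ones → 1
Block 3 (0001000): 1 one → 0
Block 4 (1010110): 4 ones → 1
Block 5 (0001000): 1 one → 0
Block 6 (0010000): 1 one → 0
Block 7 (1111111): 7 ones → 1
Block 8 (1000001): 2 ones → 0
Block 9 (0000000): 0 ones → 0
Block 10 (0111111): 6 ones → 1

0101001001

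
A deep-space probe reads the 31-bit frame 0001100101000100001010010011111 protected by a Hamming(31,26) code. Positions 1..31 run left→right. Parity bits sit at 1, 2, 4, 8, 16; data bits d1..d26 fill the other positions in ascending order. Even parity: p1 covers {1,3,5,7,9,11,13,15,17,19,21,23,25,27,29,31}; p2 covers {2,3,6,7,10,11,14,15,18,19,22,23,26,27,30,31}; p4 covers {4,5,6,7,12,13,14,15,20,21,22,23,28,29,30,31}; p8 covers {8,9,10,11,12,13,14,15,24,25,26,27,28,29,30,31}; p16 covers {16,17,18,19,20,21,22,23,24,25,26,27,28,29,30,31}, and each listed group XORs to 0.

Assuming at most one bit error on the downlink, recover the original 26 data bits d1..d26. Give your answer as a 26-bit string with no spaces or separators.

01000100010001010010011111

s1 (pos 1,3,5,7,9,11,13,15,17,19,21,23,25,27,29,31): 0⊕0⊕1⊕0⊕0⊕0⊕0⊕0⊕0⊕1⊕1⊕0⊕0⊕1⊕1⊕1 = 0
s2 (pos 2,3,6,7,10,11,14,15,18,19,22,23,26,27,30,31): 0⊕0⊕0⊕0⊕1⊕0⊕1⊕0⊕0⊕1⊕0⊕0⊕0⊕1⊕1⊕1 = 0
s4 (pos 4,5,6,7,12,13,14,15,20,21,22,23,28,29,30,31): 1⊕1⊕0⊕0⊕0⊕0⊕1⊕0⊕0⊕1⊕0⊕0⊕1⊕1⊕1⊕1 = 0
s8 (pos 8,9,10,11,12,13,14,15,24,25,26,27,28,29,30,31): 1⊕0⊕1⊕0⊕0⊕0⊕1⊕0⊕1⊕0⊕0⊕1⊕1⊕1⊕1⊕1 = 1
s16 (pos 16,17,18,19,20,21,22,23,24,25,26,27,28,29,30,31): 0⊕0⊕0⊕1⊕0⊕1⊕0⊕0⊕1⊕0⊕0⊕1⊕1⊕1⊕1⊕1 = 0
Syndrome s16…s1 = 01000 → error at position 8.
Flip position 8: 0001100101000100001010010011111 → 0001100001000100001010010011111
Read data bits from positions 3,5,6,7,9,10,11,12,13,14,15,17,18,19,20,21,22,23,24,25,26,27,28,29,30,31: 01000100010001010010011111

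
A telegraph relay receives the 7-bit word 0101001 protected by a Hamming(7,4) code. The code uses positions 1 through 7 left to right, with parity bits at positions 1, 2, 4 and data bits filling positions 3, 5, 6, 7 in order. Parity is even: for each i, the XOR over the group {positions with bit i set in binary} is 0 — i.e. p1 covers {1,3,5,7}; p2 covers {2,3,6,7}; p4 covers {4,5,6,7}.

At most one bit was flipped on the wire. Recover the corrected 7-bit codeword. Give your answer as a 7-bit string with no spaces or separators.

s1 (pos 1,3,5,7): 0⊕0⊕0⊕1 = 1
s2 (pos 2,3,6,7): 1⊕0⊕0⊕1 = 0
s4 (pos 4,5,6,7): 1⊕0⊕0⊕1 = 0
Syndrome s4…s1 = 001 → error at position 1.
Flip position 1: 0101001 → 1101001

1101001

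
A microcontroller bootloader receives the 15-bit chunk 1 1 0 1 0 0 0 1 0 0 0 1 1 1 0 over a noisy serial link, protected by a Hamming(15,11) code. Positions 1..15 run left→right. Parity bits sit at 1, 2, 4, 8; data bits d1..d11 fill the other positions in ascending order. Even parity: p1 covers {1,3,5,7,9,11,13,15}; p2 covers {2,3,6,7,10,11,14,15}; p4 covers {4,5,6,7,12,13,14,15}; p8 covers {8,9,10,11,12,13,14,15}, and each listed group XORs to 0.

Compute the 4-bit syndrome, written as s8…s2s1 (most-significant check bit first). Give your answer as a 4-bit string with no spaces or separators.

s1 (pos 1,3,5,7,9,11,13,15): 1⊕0⊕0⊕0⊕0⊕0⊕1⊕0 = 0
s2 (pos 2,3,6,7,10,11,14,15): 1⊕0⊕0⊕0⊕0⊕0⊕1⊕0 = 0
s4 (pos 4,5,6,7,12,13,14,15): 1⊕0⊕0⊕0⊕1⊕1⊕1⊕0 = 0
s8 (pos 8,9,10,11,12,13,14,15): 1⊕0⊕0⊕0⊕1⊕1⊕1⊕0 = 0
Syndrome s8…s1 = 0000 → no error.

0000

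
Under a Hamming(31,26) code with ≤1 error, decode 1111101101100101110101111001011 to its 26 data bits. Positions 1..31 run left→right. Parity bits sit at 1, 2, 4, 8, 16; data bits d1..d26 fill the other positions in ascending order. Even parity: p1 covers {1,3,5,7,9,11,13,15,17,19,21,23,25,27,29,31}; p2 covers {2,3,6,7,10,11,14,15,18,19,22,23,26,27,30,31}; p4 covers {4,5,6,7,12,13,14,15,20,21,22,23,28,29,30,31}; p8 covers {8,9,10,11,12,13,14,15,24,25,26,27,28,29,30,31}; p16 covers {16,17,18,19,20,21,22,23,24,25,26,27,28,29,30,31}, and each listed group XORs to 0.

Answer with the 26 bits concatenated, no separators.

s1 (pos 1,3,5,7,9,11,13,15,17,19,21,23,25,27,29,31): 1⊕1⊕1⊕1⊕0⊕1⊕0⊕0⊕1⊕0⊕0⊕1⊕1⊕0⊕0⊕1 = 1
s2 (pos 2,3,6,7,10,11,14,15,18,19,22,23,26,27,30,31): 1⊕1⊕0⊕1⊕1⊕1⊕1⊕0⊕1⊕0⊕1⊕1⊕0⊕0⊕1⊕1 = 1
s4 (pos 4,5,6,7,12,13,14,15,20,21,22,23,28,29,30,31): 1⊕1⊕0⊕1⊕0⊕0⊕1⊕0⊕1⊕0⊕1⊕1⊕1⊕0⊕1⊕1 = 0
s8 (pos 8,9,10,11,12,13,14,15,24,25,26,27,28,29,30,31): 1⊕0⊕1⊕1⊕0⊕0⊕1⊕0⊕1⊕1⊕0⊕0⊕1⊕0⊕1⊕1 = 1
s16 (pos 16,17,18,19,20,21,22,23,24,25,26,27,28,29,30,31): 1⊕1⊕1⊕0⊕1⊕0⊕1⊕1⊕1⊕1⊕0⊕0⊕1⊕0⊕1⊕1 = 1
Syndrome s16…s1 = 11011 → error at position 27.
Flip position 27: 1111101101100101110101111001011 → 1111101101100101110101111011011
Read data bits from positions 3,5,6,7,9,10,11,12,13,14,15,17,18,19,20,21,22,23,24,25,26,27,28,29,30,31: 11010110010110101111011011

11010110010110101111011011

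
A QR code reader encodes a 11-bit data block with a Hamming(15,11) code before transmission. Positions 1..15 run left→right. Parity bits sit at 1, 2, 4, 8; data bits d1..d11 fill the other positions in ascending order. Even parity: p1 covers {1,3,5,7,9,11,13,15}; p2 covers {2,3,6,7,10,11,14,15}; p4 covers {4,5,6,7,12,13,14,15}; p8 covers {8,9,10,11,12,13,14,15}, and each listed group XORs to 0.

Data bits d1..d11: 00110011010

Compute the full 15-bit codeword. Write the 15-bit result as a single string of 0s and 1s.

Place data at non-parity positions: p1 p2 0 p4 0 1 1 p8 0 0 1 1 0 1 0
p1 (pos 1,3,5,7,9,11,13,15): XOR of data positions = 0⊕0⊕1⊕0⊕1⊕0⊕0 = 0
p2 (pos 2,3,6,7,10,11,14,15): XOR of data positions = 0⊕1⊕1⊕0⊕1⊕1⊕0 = 0
p4 (pos 4,5,6,7,12,13,14,15): XOR of data positions = 0⊕1⊕1⊕1⊕0⊕1⊕0 = 0
p8 (pos 8,9,10,11,12,13,14,15): XOR of data positions = 0⊕0⊕1⊕1⊕0⊕1⊕0 = 1
Codeword: 000001110011010

000001110011010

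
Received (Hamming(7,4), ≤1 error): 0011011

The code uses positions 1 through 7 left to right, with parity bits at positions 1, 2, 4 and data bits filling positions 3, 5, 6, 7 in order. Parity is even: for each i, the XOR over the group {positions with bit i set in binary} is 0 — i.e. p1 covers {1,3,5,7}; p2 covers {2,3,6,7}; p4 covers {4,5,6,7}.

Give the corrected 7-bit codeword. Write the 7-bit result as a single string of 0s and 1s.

s1 (pos 1,3,5,7): 0⊕1⊕0⊕1 = 0
s2 (pos 2,3,6,7): 0⊕1⊕1⊕1 = 1
s4 (pos 4,5,6,7): 1⊕0⊕1⊕1 = 1
Syndrome s4…s1 = 110 → error at position 6.
Flip position 6: 0011011 → 0011001

0011001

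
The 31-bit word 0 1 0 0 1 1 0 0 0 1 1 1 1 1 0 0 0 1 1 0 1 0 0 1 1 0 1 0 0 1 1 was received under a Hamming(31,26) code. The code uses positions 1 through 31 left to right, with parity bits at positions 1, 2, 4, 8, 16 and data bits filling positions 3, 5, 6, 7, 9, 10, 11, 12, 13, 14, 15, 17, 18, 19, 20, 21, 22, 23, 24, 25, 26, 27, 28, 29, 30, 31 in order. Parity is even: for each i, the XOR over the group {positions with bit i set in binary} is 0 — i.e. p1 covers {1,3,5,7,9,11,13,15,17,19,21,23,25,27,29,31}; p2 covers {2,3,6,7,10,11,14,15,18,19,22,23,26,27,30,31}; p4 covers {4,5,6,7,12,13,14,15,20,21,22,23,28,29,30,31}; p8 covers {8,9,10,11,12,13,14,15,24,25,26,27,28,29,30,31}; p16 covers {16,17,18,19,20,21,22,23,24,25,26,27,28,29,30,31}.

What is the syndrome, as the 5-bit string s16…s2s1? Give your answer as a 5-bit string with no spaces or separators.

s1 (pos 1,3,5,7,9,11,13,15,17,19,21,23,25,27,29,31): 0⊕0⊕1⊕0⊕0⊕1⊕1⊕0⊕0⊕1⊕1⊕0⊕1⊕1⊕0⊕1 = 0
s2 (pos 2,3,6,7,10,11,14,15,18,19,22,23,26,27,30,31): 1⊕0⊕1⊕0⊕1⊕1⊕1⊕0⊕1⊕1⊕0⊕0⊕0⊕1⊕1⊕1 = 0
s4 (pos 4,5,6,7,12,13,14,15,20,21,22,23,28,29,30,31): 0⊕1⊕1⊕0⊕1⊕1⊕1⊕0⊕0⊕1⊕0⊕0⊕0⊕0⊕1⊕1 = 0
s8 (pos 8,9,10,11,12,13,14,15,24,25,26,27,28,29,30,31): 0⊕0⊕1⊕1⊕1⊕1⊕1⊕0⊕1⊕1⊕0⊕1⊕0⊕0⊕1⊕1 = 0
s16 (pos 16,17,18,19,20,21,22,23,24,25,26,27,28,29,30,31): 0⊕0⊕1⊕1⊕0⊕1⊕0⊕0⊕1⊕1⊕0⊕1⊕0⊕0⊕1⊕1 = 0
Syndrome s16…s1 = 00000 → no error.

00000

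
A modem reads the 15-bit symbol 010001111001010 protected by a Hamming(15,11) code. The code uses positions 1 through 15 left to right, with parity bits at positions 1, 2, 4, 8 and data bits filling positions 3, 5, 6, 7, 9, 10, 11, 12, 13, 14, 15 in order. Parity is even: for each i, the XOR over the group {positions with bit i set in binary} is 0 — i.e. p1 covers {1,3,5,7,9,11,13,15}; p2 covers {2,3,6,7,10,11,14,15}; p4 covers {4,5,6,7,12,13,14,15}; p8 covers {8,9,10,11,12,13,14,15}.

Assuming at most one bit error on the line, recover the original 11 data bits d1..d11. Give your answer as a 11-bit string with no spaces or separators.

00111001010

s1 (pos 1,3,5,7,9,11,13,15): 0⊕0⊕0⊕1⊕1⊕0⊕0⊕0 = 0
s2 (pos 2,3,6,7,10,11,14,15): 1⊕0⊕1⊕1⊕0⊕0⊕1⊕0 = 0
s4 (pos 4,5,6,7,12,13,14,15): 0⊕0⊕1⊕1⊕1⊕0⊕1⊕0 = 0
s8 (pos 8,9,10,11,12,13,14,15): 1⊕1⊕0⊕0⊕1⊕0⊕1⊕0 = 0
Syndrome s8…s1 = 0000 → no error.
Read data bits from positions 3,5,6,7,9,10,11,12,13,14,15: 00111001010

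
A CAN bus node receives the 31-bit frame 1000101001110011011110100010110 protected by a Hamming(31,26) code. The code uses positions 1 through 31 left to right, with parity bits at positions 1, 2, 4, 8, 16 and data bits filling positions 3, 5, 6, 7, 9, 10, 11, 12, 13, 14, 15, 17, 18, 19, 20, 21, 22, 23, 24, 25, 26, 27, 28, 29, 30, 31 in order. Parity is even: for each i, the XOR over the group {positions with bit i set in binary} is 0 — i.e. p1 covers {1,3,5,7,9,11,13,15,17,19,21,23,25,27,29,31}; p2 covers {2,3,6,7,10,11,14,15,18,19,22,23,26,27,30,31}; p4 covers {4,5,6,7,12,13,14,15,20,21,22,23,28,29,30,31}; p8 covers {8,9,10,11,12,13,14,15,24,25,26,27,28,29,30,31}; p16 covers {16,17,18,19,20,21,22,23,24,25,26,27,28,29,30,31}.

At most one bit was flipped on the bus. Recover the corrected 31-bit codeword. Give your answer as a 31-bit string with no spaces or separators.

s1 (pos 1,3,5,7,9,11,13,15,17,19,21,23,25,27,29,31): 1⊕0⊕1⊕1⊕0⊕1⊕0⊕1⊕0⊕1⊕1⊕1⊕0⊕1⊕1⊕0 = 0
s2 (pos 2,3,6,7,10,11,14,15,18,19,22,23,26,27,30,31): 0⊕0⊕0⊕1⊕1⊕1⊕0⊕1⊕1⊕1⊕0⊕1⊕0⊕1⊕1⊕0 = 1
s4 (pos 4,5,6,7,12,13,14,15,20,21,22,23,28,29,30,31): 0⊕1⊕0⊕1⊕1⊕0⊕0⊕1⊕1⊕1⊕0⊕1⊕0⊕1⊕1⊕0 = 1
s8 (pos 8,9,10,11,12,13,14,15,24,25,26,27,28,29,30,31): 0⊕0⊕1⊕1⊕1⊕0⊕0⊕1⊕0⊕0⊕0⊕1⊕0⊕1⊕1⊕0 = 1
s16 (pos 16,17,18,19,20,21,22,23,24,25,26,27,28,29,30,31): 1⊕0⊕1⊕1⊕1⊕1⊕0⊕1⊕0⊕0⊕0⊕1⊕0⊕1⊕1⊕0 = 1
Syndrome s16…s1 = 11110 → error at position 30.
Flip position 30: 1000101001110011011110100010110 → 1000101001110011011110100010100

1000101001110011011110100010100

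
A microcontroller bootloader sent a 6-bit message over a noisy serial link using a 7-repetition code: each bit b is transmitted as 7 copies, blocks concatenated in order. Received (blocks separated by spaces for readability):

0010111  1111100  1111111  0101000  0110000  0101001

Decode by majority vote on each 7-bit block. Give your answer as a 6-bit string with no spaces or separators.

Block 1 (0010111): 4 ones → 1
Block 2 (1111100): 5 ones → 1
Block 3 (1111111): 7 ones → 1
Block 4 (0101000): 2 ones → 0
Block 5 (0110000): 2 ones → 0
Block 6 (0101001): 3 ones → 0

111000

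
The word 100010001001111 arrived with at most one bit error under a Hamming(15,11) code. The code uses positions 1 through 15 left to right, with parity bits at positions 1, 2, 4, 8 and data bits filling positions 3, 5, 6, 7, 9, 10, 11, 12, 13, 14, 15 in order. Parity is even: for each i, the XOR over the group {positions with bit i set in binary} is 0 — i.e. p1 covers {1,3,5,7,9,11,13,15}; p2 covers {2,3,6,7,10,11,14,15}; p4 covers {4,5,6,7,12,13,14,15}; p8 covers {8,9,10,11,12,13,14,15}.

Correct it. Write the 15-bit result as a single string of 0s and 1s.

100010001001011

s1 (pos 1,3,5,7,9,11,13,15): 1⊕0⊕1⊕0⊕1⊕0⊕1⊕1 = 1
s2 (pos 2,3,6,7,10,11,14,15): 0⊕0⊕0⊕0⊕0⊕0⊕1⊕1 = 0
s4 (pos 4,5,6,7,12,13,14,15): 0⊕1⊕0⊕0⊕1⊕1⊕1⊕1 = 1
s8 (pos 8,9,10,11,12,13,14,15): 0⊕1⊕0⊕0⊕1⊕1⊕1⊕1 = 1
Syndrome s8…s1 = 1101 → error at position 13.
Flip position 13: 100010001001111 → 100010001001011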